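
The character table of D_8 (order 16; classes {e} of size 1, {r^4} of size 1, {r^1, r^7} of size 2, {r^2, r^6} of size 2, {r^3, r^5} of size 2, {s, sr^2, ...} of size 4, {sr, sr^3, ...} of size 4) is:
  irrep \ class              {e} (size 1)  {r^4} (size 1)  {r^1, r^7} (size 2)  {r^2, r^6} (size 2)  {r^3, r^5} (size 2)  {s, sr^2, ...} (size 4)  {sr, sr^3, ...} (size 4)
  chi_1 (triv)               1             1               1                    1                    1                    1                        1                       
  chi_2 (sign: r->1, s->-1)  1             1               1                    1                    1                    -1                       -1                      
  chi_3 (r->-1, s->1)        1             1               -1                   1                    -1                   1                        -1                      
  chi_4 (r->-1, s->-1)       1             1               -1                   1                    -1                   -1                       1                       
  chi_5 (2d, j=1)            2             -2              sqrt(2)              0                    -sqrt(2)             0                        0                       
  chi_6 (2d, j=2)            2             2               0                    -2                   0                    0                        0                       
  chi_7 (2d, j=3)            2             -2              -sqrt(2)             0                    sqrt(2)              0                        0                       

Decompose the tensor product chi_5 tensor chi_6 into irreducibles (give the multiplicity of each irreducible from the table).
chi_5 tensor chi_6 = chi_5 + chi_7 (all other irreducibles have multiplicity 0).

Derivation: The character of a tensor product is the pointwise product (chi_5 * chi_6)(C) = chi_5(C) * chi_6(C):
  {e}: (2)*(2), {r^4}: (-2)*(2), {r^1, r^7}: (sqrt(2))*(0), {r^2, r^6}: (0)*(-2), {r^3, r^5}: (-sqrt(2))*(0), {s, sr^2, ...}: (0)*(0), {sr, sr^3, ...}: (0)*(0)
so (chi_5 * chi_6) takes values
  {e} -> 4, {r^4} -> -4, {r^1, r^7} -> 0, {r^2, r^6} -> 0, {r^3, r^5} -> 0, {s, sr^2, ...} -> 0, {sr, sr^3, ...} -> 0.
Now take the inner product of this character with each irreducible chi from the table, <chi_5*chi_6, chi> = (1/16) sum_C |C| (chi_5*chi_6)(C) conj(chi(C)):
  <chi_5*chi_6, chi_1> = (1/16)[1*(4)*conj(1) + 1*(-4)*conj(1) + 2*(0)*conj(1) + 2*(0)*conj(1) + 2*(0)*conj(1) + 4*(0)*conj(1) + 4*(0)*conj(1)]
      = (1/16)[(4) + (-4) + (0) + (0) + (0) + (0) + (0)] = 0/16 = 0
  <chi_5*chi_6, chi_2> = (1/16)[1*(4)*conj(1) + 1*(-4)*conj(1) + 2*(0)*conj(1) + 2*(0)*conj(1) + 2*(0)*conj(1) + 4*(0)*conj(-1) + 4*(0)*conj(-1)]
      = (1/16)[(4) + (-4) + (0) + (0) + (0) + (0) + (0)] = 0/16 = 0
  <chi_5*chi_6, chi_3> = (1/16)[1*(4)*conj(1) + 1*(-4)*conj(1) + 2*(0)*conj(-1) + 2*(0)*conj(1) + 2*(0)*conj(-1) + 4*(0)*conj(1) + 4*(0)*conj(-1)]
      = (1/16)[(4) + (-4) + (0) + (0) + (0) + (0) + (0)] = 0/16 = 0
  <chi_5*chi_6, chi_4> = (1/16)[1*(4)*conj(1) + 1*(-4)*conj(1) + 2*(0)*conj(-1) + 2*(0)*conj(1) + 2*(0)*conj(-1) + 4*(0)*conj(-1) + 4*(0)*conj(1)]
      = (1/16)[(4) + (-4) + (0) + (0) + (0) + (0) + (0)] = 0/16 = 0
  <chi_5*chi_6, chi_5> = (1/16)[1*(4)*conj(2) + 1*(-4)*conj(-2) + 2*(0)*conj(sqrt(2)) + 2*(0)*conj(0) + 2*(0)*conj(-sqrt(2)) + 4*(0)*conj(0) + 4*(0)*conj(0)]
      = (1/16)[(8) + (8) + (0) + (0) + (0) + (0) + (0)] = 16/16 = 1
  <chi_5*chi_6, chi_6> = (1/16)[1*(4)*conj(2) + 1*(-4)*conj(2) + 2*(0)*conj(0) + 2*(0)*conj(-2) + 2*(0)*conj(0) + 4*(0)*conj(0) + 4*(0)*conj(0)]
      = (1/16)[(8) + (-8) + (0) + (0) + (0) + (0) + (0)] = 0/16 = 0
  <chi_5*chi_6, chi_7> = (1/16)[1*(4)*conj(2) + 1*(-4)*conj(-2) + 2*(0)*conj(-sqrt(2)) + 2*(0)*conj(0) + 2*(0)*conj(sqrt(2)) + 4*(0)*conj(0) + 4*(0)*conj(0)]
      = (1/16)[(8) + (8) + (0) + (0) + (0) + (0) + (0)] = 16/16 = 1
Hence the multiplicities are chi_5: 1, chi_7: 1. Dimension check: dim(chi_5)*dim(chi_6) = 2*2 = 4 and sum (mult * dim) = 1*2 + 1*2 = 4.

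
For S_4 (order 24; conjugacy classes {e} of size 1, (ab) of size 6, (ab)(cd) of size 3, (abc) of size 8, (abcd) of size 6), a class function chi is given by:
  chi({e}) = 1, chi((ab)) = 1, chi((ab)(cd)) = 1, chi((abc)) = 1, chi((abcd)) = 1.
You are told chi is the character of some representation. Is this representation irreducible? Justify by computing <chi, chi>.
Irreducible: <chi, chi> = 1.

Argument: <chi, chi> = (1/|G|) sum_C |C| * |chi(C)|^2 = (1/24)[1*|1|^2 + 6*|1|^2 + 3*|1|^2 + 8*|1|^2 + 6*|1|^2]
  = (1/24)[(1) + (6) + (3) + (8) + (6)] = 24/24 = 1.
A character is irreducible iff <chi, chi> = 1, so this representation is irreducible.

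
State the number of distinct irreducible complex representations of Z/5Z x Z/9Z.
45

Argument: The number of irreducible complex representations of a finite group equals its number of conjugacy classes. Z/5Z x Z/9Z is abelian of order 45, so every element is its own conjugacy class: 45 classes, so Z/5Z x Z/9Z (order 45) has exactly 45 irreducible complex representations.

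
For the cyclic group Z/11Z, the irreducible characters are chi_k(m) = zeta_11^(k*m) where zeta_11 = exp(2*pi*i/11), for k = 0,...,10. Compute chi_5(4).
chi_5(4) = zeta_11^20 = exp(-4*I*pi/11)

chi_5(4) = zeta_11^(5*4) = zeta_11^20. Since zeta_11^11 = 1, this equals zeta_11^9 = exp(2*pi*i*9/11) = exp(-4*I*pi/11).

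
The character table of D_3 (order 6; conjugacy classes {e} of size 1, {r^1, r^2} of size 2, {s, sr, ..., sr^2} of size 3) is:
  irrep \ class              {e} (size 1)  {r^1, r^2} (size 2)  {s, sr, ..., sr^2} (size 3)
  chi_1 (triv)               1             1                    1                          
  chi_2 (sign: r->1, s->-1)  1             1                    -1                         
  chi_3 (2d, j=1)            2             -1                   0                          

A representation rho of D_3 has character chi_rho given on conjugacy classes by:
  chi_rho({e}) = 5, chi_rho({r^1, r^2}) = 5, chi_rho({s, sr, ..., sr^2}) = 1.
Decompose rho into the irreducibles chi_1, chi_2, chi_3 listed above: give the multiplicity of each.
Multiplicities: chi_1: 3, chi_2: 2, chi_3: 0.

Proof sketch: Use <chi_rho, chi> = (1/|G|) sum_C |C| * chi_rho(C) * conj(chi(C)) with |G| = 6 for each irreducible chi in the table:
  <chi_rho, chi_1> = (1/6)[1*(5)*conj(1) + 2*(5)*conj(1) + 3*(1)*conj(1)]
      = (1/6)[(5) + (10) + (3)] = 18/6 = 3
  <chi_rho, chi_2> = (1/6)[1*(5)*conj(1) + 2*(5)*conj(1) + 3*(1)*conj(-1)]
      = (1/6)[(5) + (10) + (-3)] = 12/6 = 2
  <chi_rho, chi_3> = (1/6)[1*(5)*conj(2) + 2*(5)*conj(-1) + 3*(1)*conj(0)]
      = (1/6)[(10) + (-10) + (0)] = 0/6 = 0
Dimension check: dim(rho) = sum (mult * dim) = 3*1 + 2*1 + 0*2 = 5 = chi_rho(e) = 5.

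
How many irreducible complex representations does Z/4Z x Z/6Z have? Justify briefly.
24

Reasoning: The number of irreducible complex representations of a finite group equals its number of conjugacy classes. Z/4Z x Z/6Z is abelian of order 24, so every element is its own conjugacy class: 24 classes, so Z/4Z x Z/6Z (order 24) has exactly 24 irreducible complex representations.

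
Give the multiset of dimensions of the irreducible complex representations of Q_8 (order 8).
Dimensions: 1, 1, 1, 1, 2

Proof sketch: There are 5 irreducibles (= number of conjugacy classes). Their dimensions d_i satisfy sum d_i^2 = |G| = 8: 1 + 1 + 1 + 1 + 4 = 8.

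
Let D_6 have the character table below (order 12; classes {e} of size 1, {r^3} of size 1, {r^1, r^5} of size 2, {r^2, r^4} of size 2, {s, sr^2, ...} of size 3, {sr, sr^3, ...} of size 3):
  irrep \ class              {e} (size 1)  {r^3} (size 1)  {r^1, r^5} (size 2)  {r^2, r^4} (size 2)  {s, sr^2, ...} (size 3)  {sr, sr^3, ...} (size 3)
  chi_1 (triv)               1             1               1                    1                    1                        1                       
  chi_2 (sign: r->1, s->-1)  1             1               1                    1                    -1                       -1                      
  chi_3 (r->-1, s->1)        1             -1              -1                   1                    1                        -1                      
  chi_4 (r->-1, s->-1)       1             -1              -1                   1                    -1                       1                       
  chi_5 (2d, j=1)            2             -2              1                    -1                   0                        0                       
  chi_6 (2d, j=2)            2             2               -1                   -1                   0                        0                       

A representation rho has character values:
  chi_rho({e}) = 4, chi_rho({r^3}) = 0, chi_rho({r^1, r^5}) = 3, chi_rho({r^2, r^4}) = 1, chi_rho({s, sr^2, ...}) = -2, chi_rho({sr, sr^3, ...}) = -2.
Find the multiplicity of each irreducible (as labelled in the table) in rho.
Multiplicities: chi_1: 0, chi_2: 2, chi_3: 0, chi_4: 0, chi_5: 1, chi_6: 0.

Argument: Use <chi_rho, chi> = (1/|G|) sum_C |C| * chi_rho(C) * conj(chi(C)) with |G| = 12 for each irreducible chi in the table:
  <chi_rho, chi_1> = (1/12)[1*(4)*conj(1) + 1*(0)*conj(1) + 2*(3)*conj(1) + 2*(1)*conj(1) + 3*(-2)*conj(1) + 3*(-2)*conj(1)]
      = (1/12)[(4) + (0) + (6) + (2) + (-6) + (-6)] = 0/12 = 0
  <chi_rho, chi_2> = (1/12)[1*(4)*conj(1) + 1*(0)*conj(1) + 2*(3)*conj(1) + 2*(1)*conj(1) + 3*(-2)*conj(-1) + 3*(-2)*conj(-1)]
      = (1/12)[(4) + (0) + (6) + (2) + (6) + (6)] = 24/12 = 2
  <chi_rho, chi_3> = (1/12)[1*(4)*conj(1) + 1*(0)*conj(-1) + 2*(3)*conj(-1) + 2*(1)*conj(1) + 3*(-2)*conj(1) + 3*(-2)*conj(-1)]
      = (1/12)[(4) + (0) + (-6) + (2) + (-6) + (6)] = 0/12 = 0
  <chi_rho, chi_4> = (1/12)[1*(4)*conj(1) + 1*(0)*conj(-1) + 2*(3)*conj(-1) + 2*(1)*conj(1) + 3*(-2)*conj(-1) + 3*(-2)*conj(1)]
      = (1/12)[(4) + (0) + (-6) + (2) + (6) + (-6)] = 0/12 = 0
  <chi_rho, chi_5> = (1/12)[1*(4)*conj(2) + 1*(0)*conj(-2) + 2*(3)*conj(1) + 2*(1)*conj(-1) + 3*(-2)*conj(0) + 3*(-2)*conj(0)]
      = (1/12)[(8) + (0) + (6) + (-2) + (0) + (0)] = 12/12 = 1
  <chi_rho, chi_6> = (1/12)[1*(4)*conj(2) + 1*(0)*conj(2) + 2*(3)*conj(-1) + 2*(1)*conj(-1) + 3*(-2)*conj(0) + 3*(-2)*conj(0)]
      = (1/12)[(8) + (0) + (-6) + (-2) + (0) + (0)] = 0/12 = 0
Dimension check: dim(rho) = sum (mult * dim) = 0*1 + 2*1 + 0*1 + 0*1 + 1*2 + 0*2 = 4 = chi_rho(e) = 4.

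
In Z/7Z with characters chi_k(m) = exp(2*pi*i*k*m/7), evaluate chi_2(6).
chi_2(6) = zeta_7^12 = exp(-4*I*pi/7)

Details: chi_2(6) = zeta_7^(2*6) = zeta_7^12. Since zeta_7^7 = 1, this equals zeta_7^5 = exp(2*pi*i*5/7) = exp(-4*I*pi/7).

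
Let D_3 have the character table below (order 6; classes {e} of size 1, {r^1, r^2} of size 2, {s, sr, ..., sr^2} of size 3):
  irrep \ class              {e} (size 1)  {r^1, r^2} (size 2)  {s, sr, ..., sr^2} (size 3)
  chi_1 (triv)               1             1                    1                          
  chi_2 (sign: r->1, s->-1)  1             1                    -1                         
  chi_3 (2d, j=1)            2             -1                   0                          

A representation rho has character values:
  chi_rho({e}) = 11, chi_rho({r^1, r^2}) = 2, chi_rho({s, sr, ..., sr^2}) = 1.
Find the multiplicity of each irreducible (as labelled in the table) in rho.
Multiplicities: chi_1: 3, chi_2: 2, chi_3: 3.

Use <chi_rho, chi> = (1/|G|) sum_C |C| * chi_rho(C) * conj(chi(C)) with |G| = 6 for each irreducible chi in the table:
  <chi_rho, chi_1> = (1/6)[1*(11)*conj(1) + 2*(2)*conj(1) + 3*(1)*conj(1)]
      = (1/6)[(11) + (4) + (3)] = 18/6 = 3
  <chi_rho, chi_2> = (1/6)[1*(11)*conj(1) + 2*(2)*conj(1) + 3*(1)*conj(-1)]
      = (1/6)[(11) + (4) + (-3)] = 12/6 = 2
  <chi_rho, chi_3> = (1/6)[1*(11)*conj(2) + 2*(2)*conj(-1) + 3*(1)*conj(0)]
      = (1/6)[(22) + (-4) + (0)] = 18/6 = 3
Dimension check: dim(rho) = sum (mult * dim) = 3*1 + 2*1 + 3*2 = 11 = chi_rho(e) = 11.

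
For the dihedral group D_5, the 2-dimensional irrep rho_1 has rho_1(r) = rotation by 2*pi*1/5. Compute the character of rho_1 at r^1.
chi_{rho_1}(r^1) = 2*cos(2*pi*1*1/5) = -1/2 + sqrt(5)/2

Explanation: rho_1(r^1) is rotation by angle 2*pi*1*1/5, whose trace is 2*cos(2*pi*1*1/5) = -1/2 + sqrt(5)/2.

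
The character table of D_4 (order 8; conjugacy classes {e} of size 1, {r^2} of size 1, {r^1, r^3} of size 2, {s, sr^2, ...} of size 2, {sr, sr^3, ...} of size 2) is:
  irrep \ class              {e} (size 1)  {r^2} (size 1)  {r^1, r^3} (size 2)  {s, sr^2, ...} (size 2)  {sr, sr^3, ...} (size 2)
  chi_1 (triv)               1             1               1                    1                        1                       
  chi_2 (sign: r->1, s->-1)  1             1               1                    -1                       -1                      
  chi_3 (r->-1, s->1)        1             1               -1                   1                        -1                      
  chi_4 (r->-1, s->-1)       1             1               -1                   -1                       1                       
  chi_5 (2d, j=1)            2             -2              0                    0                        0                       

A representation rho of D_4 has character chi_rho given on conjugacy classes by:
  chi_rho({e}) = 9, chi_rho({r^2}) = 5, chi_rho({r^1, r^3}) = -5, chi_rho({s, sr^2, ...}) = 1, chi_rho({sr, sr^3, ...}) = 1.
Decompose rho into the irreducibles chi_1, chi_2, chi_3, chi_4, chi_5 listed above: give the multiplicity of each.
Multiplicities: chi_1: 1, chi_2: 0, chi_3: 3, chi_4: 3, chi_5: 1.

Working: Use <chi_rho, chi> = (1/|G|) sum_C |C| * chi_rho(C) * conj(chi(C)) with |G| = 8 for each irreducible chi in the table:
  <chi_rho, chi_1> = (1/8)[1*(9)*conj(1) + 1*(5)*conj(1) + 2*(-5)*conj(1) + 2*(1)*conj(1) + 2*(1)*conj(1)]
      = (1/8)[(9) + (5) + (-10) + (2) + (2)] = 8/8 = 1
  <chi_rho, chi_2> = (1/8)[1*(9)*conj(1) + 1*(5)*conj(1) + 2*(-5)*conj(1) + 2*(1)*conj(-1) + 2*(1)*conj(-1)]
      = (1/8)[(9) + (5) + (-10) + (-2) + (-2)] = 0/8 = 0
  <chi_rho, chi_3> = (1/8)[1*(9)*conj(1) + 1*(5)*conj(1) + 2*(-5)*conj(-1) + 2*(1)*conj(1) + 2*(1)*conj(-1)]
      = (1/8)[(9) + (5) + (10) + (2) + (-2)] = 24/8 = 3
  <chi_rho, chi_4> = (1/8)[1*(9)*conj(1) + 1*(5)*conj(1) + 2*(-5)*conj(-1) + 2*(1)*conj(-1) + 2*(1)*conj(1)]
      = (1/8)[(9) + (5) + (10) + (-2) + (2)] = 24/8 = 3
  <chi_rho, chi_5> = (1/8)[1*(9)*conj(2) + 1*(5)*conj(-2) + 2*(-5)*conj(0) + 2*(1)*conj(0) + 2*(1)*conj(0)]
      = (1/8)[(18) + (-10) + (0) + (0) + (0)] = 8/8 = 1
Dimension check: dim(rho) = sum (mult * dim) = 1*1 + 0*1 + 3*1 + 3*1 + 1*2 = 9 = chi_rho(e) = 9.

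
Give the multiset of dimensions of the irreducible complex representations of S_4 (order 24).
Dimensions: 1, 1, 2, 3, 3

Explanation: There are 5 irreducibles (= number of conjugacy classes). Their dimensions d_i satisfy sum d_i^2 = |G| = 24: 1 + 1 + 4 + 9 + 9 = 24.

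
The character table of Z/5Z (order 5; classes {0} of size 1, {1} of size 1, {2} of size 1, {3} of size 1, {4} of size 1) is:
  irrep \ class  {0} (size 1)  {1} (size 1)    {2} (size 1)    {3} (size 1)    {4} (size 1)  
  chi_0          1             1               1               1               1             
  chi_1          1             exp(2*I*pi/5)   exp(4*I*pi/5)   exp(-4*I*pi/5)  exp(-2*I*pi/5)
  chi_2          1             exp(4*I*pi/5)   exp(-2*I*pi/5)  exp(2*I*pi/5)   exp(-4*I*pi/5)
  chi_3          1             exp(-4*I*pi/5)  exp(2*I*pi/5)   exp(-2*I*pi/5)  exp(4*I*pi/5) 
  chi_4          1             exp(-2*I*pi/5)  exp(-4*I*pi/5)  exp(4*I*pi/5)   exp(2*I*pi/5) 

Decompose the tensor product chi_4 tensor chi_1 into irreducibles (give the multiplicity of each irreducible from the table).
chi_4 tensor chi_1 = chi_0 (all other irreducibles have multiplicity 0).

Why: The character of a tensor product is the pointwise product (chi_4 * chi_1)(C) = chi_4(C) * chi_1(C):
  {0}: (1)*(1), {1}: (exp(-2*I*pi/5))*(exp(2*I*pi/5)), {2}: (exp(-4*I*pi/5))*(exp(4*I*pi/5)), {3}: (exp(4*I*pi/5))*(exp(-4*I*pi/5)), {4}: (exp(2*I*pi/5))*(exp(-2*I*pi/5))
so (chi_4 * chi_1) takes values
  {0} -> 1, {1} -> 1, {2} -> 1, {3} -> 1, {4} -> 1.
Now take the inner product of this character with each irreducible chi from the table, <chi_4*chi_1, chi> = (1/5) sum_C |C| (chi_4*chi_1)(C) conj(chi(C)):
  <chi_4*chi_1, chi_0> = (1/5)[1*(1)*conj(1) + 1*(1)*conj(1) + 1*(1)*conj(1) + 1*(1)*conj(1) + 1*(1)*conj(1)]
      = (1/5)[(1) + (1) + (1) + (1) + (1)] = 5/5 = 1
  <chi_4*chi_1, chi_1> = (1/5)[1*(1)*conj(1) + 1*(1)*conj(exp(2*I*pi/5)) + 1*(1)*conj(exp(4*I*pi/5)) + 1*(1)*conj(exp(-4*I*pi/5)) + 1*(1)*conj(exp(-2*I*pi/5))]
      = (1/5)[(1) + (exp(-2*I*pi/5)) + (exp(-4*I*pi/5)) + (exp(4*I*pi/5)) + (exp(2*I*pi/5))] = 0/5 = 0
  <chi_4*chi_1, chi_2> = (1/5)[1*(1)*conj(1) + 1*(1)*conj(exp(4*I*pi/5)) + 1*(1)*conj(exp(-2*I*pi/5)) + 1*(1)*conj(exp(2*I*pi/5)) + 1*(1)*conj(exp(-4*I*pi/5))]
      = (1/5)[(1) + (exp(-4*I*pi/5)) + (exp(2*I*pi/5)) + (exp(-2*I*pi/5)) + (exp(4*I*pi/5))] = 0/5 = 0
  <chi_4*chi_1, chi_3> = (1/5)[1*(1)*conj(1) + 1*(1)*conj(exp(-4*I*pi/5)) + 1*(1)*conj(exp(2*I*pi/5)) + 1*(1)*conj(exp(-2*I*pi/5)) + 1*(1)*conj(exp(4*I*pi/5))]
      = (1/5)[(1) + (exp(4*I*pi/5)) + (exp(-2*I*pi/5)) + (exp(2*I*pi/5)) + (exp(-4*I*pi/5))] = 0/5 = 0
  <chi_4*chi_1, chi_4> = (1/5)[1*(1)*conj(1) + 1*(1)*conj(exp(-2*I*pi/5)) + 1*(1)*conj(exp(-4*I*pi/5)) + 1*(1)*conj(exp(4*I*pi/5)) + 1*(1)*conj(exp(2*I*pi/5))]
      = (1/5)[(1) + (exp(2*I*pi/5)) + (exp(4*I*pi/5)) + (exp(-4*I*pi/5)) + (exp(-2*I*pi/5))] = 0/5 = 0
(Exp terms are combined using exp(i*s)*conj(exp(i*t)) = exp(i*(s-t)), and sums of them are collapsed using the identity that for every m > 1 the m distinct m-th roots of unity sum to 0, e.g. 1 + exp(2*I*pi/3) + exp(-2*I*pi/3) = 0.)
Hence the multiplicities are chi_0: 1. Dimension check: dim(chi_4)*dim(chi_1) = 1*1 = 1 and sum (mult * dim) = 1*1 = 1.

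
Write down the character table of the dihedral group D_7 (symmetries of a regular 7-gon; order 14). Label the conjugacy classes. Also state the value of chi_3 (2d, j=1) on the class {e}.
Conjugacy classes: {e} of size 1, {r^1, r^6} of size 2, {r^2, r^5} of size 2, {r^3, r^4} of size 2, {s, sr, ..., sr^6} of size 7.
Character table:
  irrep \ class              {e} (size 1)  {r^1, r^6} (size 2)  {r^2, r^5} (size 2)  {r^3, r^4} (size 2)  {s, sr, ..., sr^6} (size 7)
  chi_1 (triv)               1             1                    1                    1                    1                          
  chi_2 (sign: r->1, s->-1)  1             1                    1                    1                    -1                         
  chi_3 (2d, j=1)            2             2*cos(2*pi/7)        -2*cos(3*pi/7)       -2*cos(pi/7)         0                          
  chi_4 (2d, j=2)            2             -2*cos(3*pi/7)       -2*cos(pi/7)         2*cos(2*pi/7)        0                          
  chi_5 (2d, j=3)            2             -2*cos(pi/7)         2*cos(2*pi/7)        -2*cos(3*pi/7)       0                          

Spot check: chi_3 (2d, j=1) on {e} = 2.

Explanation: D_7 has order 2*7 = 14 with 5 conjugacy classes, hence 5 irreducibles. Sum of squared dims 1 + 1 + 4 + 4 + 4 = 14 = |G|. Linear characters come from the abelianisation; the 2-dimensional irreps have character r^k -> 2*cos(2*pi*j*k/7), reflections -> 0.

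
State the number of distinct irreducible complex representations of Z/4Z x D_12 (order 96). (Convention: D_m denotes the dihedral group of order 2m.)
36

The number of irreducible complex representations of a finite group equals its number of conjugacy classes. For a direct product, #classes(G x H) = #classes(G) * #classes(H). Z/4Z has 4 classes (abelian), D_12 has 9 classes, so 4 * 9 = 36, so Z/4Z x D_12 (order 96) has exactly 36 irreducible complex representations.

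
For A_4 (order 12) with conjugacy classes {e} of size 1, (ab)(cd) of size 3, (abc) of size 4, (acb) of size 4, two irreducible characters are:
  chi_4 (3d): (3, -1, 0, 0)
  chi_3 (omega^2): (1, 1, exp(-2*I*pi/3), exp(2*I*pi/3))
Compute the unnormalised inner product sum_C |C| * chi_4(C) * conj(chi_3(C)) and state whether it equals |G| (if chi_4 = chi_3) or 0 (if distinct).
Sum = 0; so <chi_4, chi_3> = 0 (distinct irreducibles are orthogonal).

Working: Compute term by term over conjugacy classes (|C| * chi_4(C) * conj(chi_3(C))):
  1*(3)*conj(1) + 3*(-1)*conj(1) + 4*(0)*conj(exp(-2*I*pi/3)) + 4*(0)*conj(exp(2*I*pi/3))
  = (3) + (-3) + (0) + (0)
  = 0.
(Exp terms are combined using exp(i*s)*conj(exp(i*t)) = exp(i*(s-t)), and sums of them are collapsed using the identity that for every m > 1 the m distinct m-th roots of unity sum to 0, e.g. 1 + exp(2*I*pi/3) + exp(-2*I*pi/3) = 0.)
Dividing by |G| = 12 gives 0/12 = 0, matching the row-orthogonality relation <chi_4, chi_3> = [chi_4 = chi_3].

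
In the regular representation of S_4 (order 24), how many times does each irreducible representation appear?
Each irreducible V_i of dimension d_i appears with multiplicity d_i, i.e. rho_reg = (direct sum over all irreducibles V_i) d_i V_i. The irreducible dimensions for S_4 are 1, 1, 2, 3, 3: 2 irreducibles of dimension 1, each with multiplicity 1; 1 irreducible of dimension 2, with multiplicity 2; 2 irreducibles of dimension 3, each with multiplicity 3. Total dimension 2*1*1 + 1*2*2 + 2*3*3 = 24 = |G|.

Justification: General theorem: in the regular representation of a finite group G, each irreducible appears with multiplicity equal to its dimension. Check: dim(rho_reg) = sum d_i^2 = 1 + 1 + 4 + 9 + 9 = 24 = |G|.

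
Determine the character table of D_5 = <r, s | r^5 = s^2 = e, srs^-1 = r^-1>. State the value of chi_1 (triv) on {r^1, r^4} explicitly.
Conjugacy classes: {e} of size 1, {r^1, r^4} of size 2, {r^2, r^3} of size 2, {s, sr, ..., sr^4} of size 5.
Character table:
  irrep \ class              {e} (size 1)  {r^1, r^4} (size 2)  {r^2, r^3} (size 2)  {s, sr, ..., sr^4} (size 5)
  chi_1 (triv)               1             1                    1                    1                          
  chi_2 (sign: r->1, s->-1)  1             1                    1                    -1                         
  chi_3 (2d, j=1)            2             -1/2 + sqrt(5)/2     -sqrt(5)/2 - 1/2     0                          
  chi_4 (2d, j=2)            2             -sqrt(5)/2 - 1/2     -1/2 + sqrt(5)/2     0                          

Spot check: chi_1 (triv) on {r^1, r^4} = 1.

Solution. D_5 has order 2*5 = 10 with 4 conjugacy classes, hence 4 irreducibles. Sum of squared dims 1 + 1 + 4 + 4 = 10 = |G|. Linear characters come from the abelianisation; the 2-dimensional irreps have character r^k -> 2*cos(2*pi*j*k/5), reflections -> 0.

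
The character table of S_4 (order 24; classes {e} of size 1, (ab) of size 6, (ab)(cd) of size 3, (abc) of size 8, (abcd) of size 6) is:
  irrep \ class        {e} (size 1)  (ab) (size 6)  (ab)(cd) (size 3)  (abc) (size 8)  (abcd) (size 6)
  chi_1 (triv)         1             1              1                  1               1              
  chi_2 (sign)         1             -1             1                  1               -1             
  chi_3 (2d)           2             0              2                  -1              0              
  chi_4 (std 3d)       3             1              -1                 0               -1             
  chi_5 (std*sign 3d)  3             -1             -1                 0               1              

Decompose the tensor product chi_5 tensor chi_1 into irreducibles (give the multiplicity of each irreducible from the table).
chi_5 tensor chi_1 = chi_5 (all other irreducibles have multiplicity 0).

Reasoning: The character of a tensor product is the pointwise product (chi_5 * chi_1)(C) = chi_5(C) * chi_1(C):
  {e}: (3)*(1), (ab): (-1)*(1), (ab)(cd): (-1)*(1), (abc): (0)*(1), (abcd): (1)*(1)
so (chi_5 * chi_1) takes values
  {e} -> 3, (ab) -> -1, (ab)(cd) -> -1, (abc) -> 0, (abcd) -> 1.
Now take the inner product of this character with each irreducible chi from the table, <chi_5*chi_1, chi> = (1/24) sum_C |C| (chi_5*chi_1)(C) conj(chi(C)):
  <chi_5*chi_1, chi_1> = (1/24)[1*(3)*conj(1) + 6*(-1)*conj(1) + 3*(-1)*conj(1) + 8*(0)*conj(1) + 6*(1)*conj(1)]
      = (1/24)[(3) + (-6) + (-3) + (0) + (6)] = 0/24 = 0
  <chi_5*chi_1, chi_2> = (1/24)[1*(3)*conj(1) + 6*(-1)*conj(-1) + 3*(-1)*conj(1) + 8*(0)*conj(1) + 6*(1)*conj(-1)]
      = (1/24)[(3) + (6) + (-3) + (0) + (-6)] = 0/24 = 0
  <chi_5*chi_1, chi_3> = (1/24)[1*(3)*conj(2) + 6*(-1)*conj(0) + 3*(-1)*conj(2) + 8*(0)*conj(-1) + 6*(1)*conj(0)]
      = (1/24)[(6) + (0) + (-6) + (0) + (0)] = 0/24 = 0
  <chi_5*chi_1, chi_4> = (1/24)[1*(3)*conj(3) + 6*(-1)*conj(1) + 3*(-1)*conj(-1) + 8*(0)*conj(0) + 6*(1)*conj(-1)]
      = (1/24)[(9) + (-6) + (3) + (0) + (-6)] = 0/24 = 0
  <chi_5*chi_1, chi_5> = (1/24)[1*(3)*conj(3) + 6*(-1)*conj(-1) + 3*(-1)*conj(-1) + 8*(0)*conj(0) + 6*(1)*conj(1)]
      = (1/24)[(9) + (6) + (3) + (0) + (6)] = 24/24 = 1
Hence the multiplicities are chi_5: 1. Dimension check: dim(chi_5)*dim(chi_1) = 3*1 = 3 and sum (mult * dim) = 1*3 = 3.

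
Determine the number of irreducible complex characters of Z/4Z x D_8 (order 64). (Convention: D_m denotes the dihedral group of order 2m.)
28

Solution. The number of irreducible complex representations of a finite group equals its number of conjugacy classes. For a direct product, #classes(G x H) = #classes(G) * #classes(H). Z/4Z has 4 classes (abelian), D_8 has 7 classes, so 4 * 7 = 28, so Z/4Z x D_8 (order 64) has exactly 28 irreducible complex representations.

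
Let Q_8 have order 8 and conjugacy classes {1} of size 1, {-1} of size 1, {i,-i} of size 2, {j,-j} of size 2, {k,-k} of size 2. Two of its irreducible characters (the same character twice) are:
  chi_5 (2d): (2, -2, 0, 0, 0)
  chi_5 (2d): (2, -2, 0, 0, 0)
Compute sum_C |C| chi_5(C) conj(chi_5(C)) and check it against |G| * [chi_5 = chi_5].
Sum = 8 = |G| = 8; so <chi_5, chi_5> = 1 (norm-1 confirms irreducibility).

Proof sketch: Compute term by term over conjugacy classes (|C| * chi_5(C) * conj(chi_5(C))):
  1*(2)*conj(2) + 1*(-2)*conj(-2) + 2*(0)*conj(0) + 2*(0)*conj(0) + 2*(0)*conj(0)
  = (4) + (4) + (0) + (0) + (0)
  = 8.
Dividing by |G| = 8 gives 8/8 = 1, matching the row-orthogonality relation <chi_5, chi_5> = [chi_5 = chi_5].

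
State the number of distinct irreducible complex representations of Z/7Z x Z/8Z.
56

Derivation: The number of irreducible complex representations of a finite group equals its number of conjugacy classes. Z/7Z x Z/8Z is abelian of order 56, so every element is its own conjugacy class: 56 classes, so Z/7Z x Z/8Z (order 56) has exactly 56 irreducible complex representations.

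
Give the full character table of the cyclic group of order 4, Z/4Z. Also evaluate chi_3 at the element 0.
Character table of Z/4Z (irreps indexed chi_0,...,chi_3 with chi_k(m) = zeta_4^(k*m), zeta_4 = exp(2*pi*i/4)):
  irrep \ class  {0} (size 1)  {1} (size 1)  {2} (size 1)  {3} (size 1)
  chi_0          1             1             1             1           
  chi_1          1             I             -1            -I          
  chi_2          1             -1            1             -1          
  chi_3          1             -I            -1            I           

Spot check: chi_3(0) = zeta_4^(3*0) = zeta_4^0 = 1.

Proof sketch: Z/4Z is abelian, so all 4 irreducible complex representations are 1-dimensional. They are given by chi_k(m) = zeta_4^(k*m) for k = 0,...,3. Row orthogonality: sum_m chi_k(m) conj(chi_l(m)) = 4 * [k = l].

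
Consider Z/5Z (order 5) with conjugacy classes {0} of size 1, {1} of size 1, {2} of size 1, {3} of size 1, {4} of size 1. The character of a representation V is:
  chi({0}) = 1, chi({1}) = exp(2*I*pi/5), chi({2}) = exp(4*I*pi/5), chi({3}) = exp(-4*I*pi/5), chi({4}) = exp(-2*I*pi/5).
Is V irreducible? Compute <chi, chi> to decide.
Irreducible: <chi, chi> = 1.

Argument: <chi, chi> = (1/|G|) sum_C |C| * |chi(C)|^2 = (1/5)[1*|1|^2 + 1*|exp(2*I*pi/5)|^2 + 1*|exp(4*I*pi/5)|^2 + 1*|exp(-4*I*pi/5)|^2 + 1*|exp(-2*I*pi/5)|^2]
  = (1/5)[(1) + (1) + (1) + (1) + (1)] = 5/5 = 1.
(Exp terms are combined using exp(i*s)*conj(exp(i*t)) = exp(i*(s-t)), and sums of them are collapsed using the identity that for every m > 1 the m distinct m-th roots of unity sum to 0, e.g. 1 + exp(2*I*pi/3) + exp(-2*I*pi/3) = 0.)
A character is irreducible iff <chi, chi> = 1, so this representation is irreducible.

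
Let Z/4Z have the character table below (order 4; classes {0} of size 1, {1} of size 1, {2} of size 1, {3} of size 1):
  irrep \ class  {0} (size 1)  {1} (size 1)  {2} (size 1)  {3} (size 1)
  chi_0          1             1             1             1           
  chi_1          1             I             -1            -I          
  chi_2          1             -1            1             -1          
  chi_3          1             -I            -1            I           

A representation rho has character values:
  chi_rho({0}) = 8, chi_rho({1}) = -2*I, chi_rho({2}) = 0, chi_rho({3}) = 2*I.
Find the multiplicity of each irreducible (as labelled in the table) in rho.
Multiplicities: chi_0: 2, chi_1: 1, chi_2: 2, chi_3: 3.

Details: Use <chi_rho, chi> = (1/|G|) sum_C |C| * chi_rho(C) * conj(chi(C)) with |G| = 4 for each irreducible chi in the table:
  <chi_rho, chi_0> = (1/4)[1*(8)*conj(1) + 1*(-2*I)*conj(1) + 1*(0)*conj(1) + 1*(2*I)*conj(1)]
      = (1/4)[(8) + (-2*I) + (0) + (2*I)] = 8/4 = 2
  <chi_rho, chi_1> = (1/4)[1*(8)*conj(1) + 1*(-2*I)*conj(I) + 1*(0)*conj(-1) + 1*(2*I)*conj(-I)]
      = (1/4)[(8) + (-2) + (0) + (-2)] = 4/4 = 1
  <chi_rho, chi_2> = (1/4)[1*(8)*conj(1) + 1*(-2*I)*conj(-1) + 1*(0)*conj(1) + 1*(2*I)*conj(-1)]
      = (1/4)[(8) + (2*I) + (0) + (-2*I)] = 8/4 = 2
  <chi_rho, chi_3> = (1/4)[1*(8)*conj(1) + 1*(-2*I)*conj(-I) + 1*(0)*conj(-1) + 1*(2*I)*conj(I)]
      = (1/4)[(8) + (2) + (0) + (2)] = 12/4 = 3
(Exp terms are combined using exp(i*s)*conj(exp(i*t)) = exp(i*(s-t)), and sums of them are collapsed using the identity that for every m > 1 the m distinct m-th roots of unity sum to 0, e.g. 1 + exp(2*I*pi/3) + exp(-2*I*pi/3) = 0.)
Dimension check: dim(rho) = sum (mult * dim) = 2*1 + 1*1 + 2*1 + 3*1 = 8 = chi_rho(e) = 8.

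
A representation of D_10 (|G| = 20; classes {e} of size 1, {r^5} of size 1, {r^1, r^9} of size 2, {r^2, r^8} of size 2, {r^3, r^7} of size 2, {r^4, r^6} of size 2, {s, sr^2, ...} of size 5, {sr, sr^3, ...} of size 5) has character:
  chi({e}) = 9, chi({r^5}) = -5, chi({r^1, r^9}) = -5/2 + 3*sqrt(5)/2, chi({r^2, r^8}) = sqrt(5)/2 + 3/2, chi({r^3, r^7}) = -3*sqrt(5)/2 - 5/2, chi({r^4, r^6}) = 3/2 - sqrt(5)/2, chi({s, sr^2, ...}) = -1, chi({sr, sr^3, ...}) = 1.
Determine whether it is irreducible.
Not irreducible (reducible): <chi, chi> = 10 > 1.

Reasoning: <chi, chi> = (1/|G|) sum_C |C| * |chi(C)|^2 = (1/20)[1*|9|^2 + 1*|-5|^2 + 2*|-5/2 + 3*sqrt(5)/2|^2 + 2*|sqrt(5)/2 + 3/2|^2 + 2*|-3*sqrt(5)/2 - 5/2|^2 + 2*|3/2 - sqrt(5)/2|^2 + 5*|-1|^2 + 5*|1|^2]
  = (1/20)[(81) + (25) + (35 - 15*sqrt(5)) + (3*sqrt(5) + 7) + (15*sqrt(5) + 35) + (7 - 3*sqrt(5)) + (5) + (5)] = 200/20 = 10.
A character is irreducible iff <chi, chi> = 1, so this representation is reducible.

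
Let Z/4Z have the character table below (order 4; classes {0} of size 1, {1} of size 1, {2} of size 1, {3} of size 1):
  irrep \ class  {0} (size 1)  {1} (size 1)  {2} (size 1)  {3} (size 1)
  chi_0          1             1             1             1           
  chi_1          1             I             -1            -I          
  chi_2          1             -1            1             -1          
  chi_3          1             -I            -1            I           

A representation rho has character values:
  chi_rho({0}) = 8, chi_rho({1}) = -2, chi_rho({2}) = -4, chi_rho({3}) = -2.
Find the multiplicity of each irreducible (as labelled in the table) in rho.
Multiplicities: chi_0: 0, chi_1: 3, chi_2: 2, chi_3: 3.

Working: Use <chi_rho, chi> = (1/|G|) sum_C |C| * chi_rho(C) * conj(chi(C)) with |G| = 4 for each irreducible chi in the table:
  <chi_rho, chi_0> = (1/4)[1*(8)*conj(1) + 1*(-2)*conj(1) + 1*(-4)*conj(1) + 1*(-2)*conj(1)]
      = (1/4)[(8) + (-2) + (-4) + (-2)] = 0/4 = 0
  <chi_rho, chi_1> = (1/4)[1*(8)*conj(1) + 1*(-2)*conj(I) + 1*(-4)*conj(-1) + 1*(-2)*conj(-I)]
      = (1/4)[(8) + (2*I) + (4) + (-2*I)] = 12/4 = 3
  <chi_rho, chi_2> = (1/4)[1*(8)*conj(1) + 1*(-2)*conj(-1) + 1*(-4)*conj(1) + 1*(-2)*conj(-1)]
      = (1/4)[(8) + (2) + (-4) + (2)] = 8/4 = 2
  <chi_rho, chi_3> = (1/4)[1*(8)*conj(1) + 1*(-2)*conj(-I) + 1*(-4)*conj(-1) + 1*(-2)*conj(I)]
      = (1/4)[(8) + (-2*I) + (4) + (2*I)] = 12/4 = 3
(Exp terms are combined using exp(i*s)*conj(exp(i*t)) = exp(i*(s-t)), and sums of them are collapsed using the identity that for every m > 1 the m distinct m-th roots of unity sum to 0, e.g. 1 + exp(2*I*pi/3) + exp(-2*I*pi/3) = 0.)
Dimension check: dim(rho) = sum (mult * dim) = 0*1 + 3*1 + 2*1 + 3*1 = 8 = chi_rho(e) = 8.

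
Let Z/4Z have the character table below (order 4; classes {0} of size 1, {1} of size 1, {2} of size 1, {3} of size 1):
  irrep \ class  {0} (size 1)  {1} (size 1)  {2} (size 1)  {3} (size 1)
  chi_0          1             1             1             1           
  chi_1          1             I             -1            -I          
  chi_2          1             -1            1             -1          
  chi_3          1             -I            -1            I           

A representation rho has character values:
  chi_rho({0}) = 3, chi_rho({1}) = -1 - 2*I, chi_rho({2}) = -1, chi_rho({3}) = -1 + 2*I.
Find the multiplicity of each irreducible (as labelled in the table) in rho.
Multiplicities: chi_0: 0, chi_1: 0, chi_2: 1, chi_3: 2.

Proof sketch: Use <chi_rho, chi> = (1/|G|) sum_C |C| * chi_rho(C) * conj(chi(C)) with |G| = 4 for each irreducible chi in the table:
  <chi_rho, chi_0> = (1/4)[1*(3)*conj(1) + 1*(-1 - 2*I)*conj(1) + 1*(-1)*conj(1) + 1*(-1 + 2*I)*conj(1)]
      = (1/4)[(3) + (-1 - 2*I) + (-1) + (-1 + 2*I)] = 0/4 = 0
  <chi_rho, chi_1> = (1/4)[1*(3)*conj(1) + 1*(-1 - 2*I)*conj(I) + 1*(-1)*conj(-1) + 1*(-1 + 2*I)*conj(-I)]
      = (1/4)[(3) + (-2 + I) + (1) + (-2 - I)] = 0/4 = 0
  <chi_rho, chi_2> = (1/4)[1*(3)*conj(1) + 1*(-1 - 2*I)*conj(-1) + 1*(-1)*conj(1) + 1*(-1 + 2*I)*conj(-1)]
      = (1/4)[(3) + (1 + 2*I) + (-1) + (1 - 2*I)] = 4/4 = 1
  <chi_rho, chi_3> = (1/4)[1*(3)*conj(1) + 1*(-1 - 2*I)*conj(-I) + 1*(-1)*conj(-1) + 1*(-1 + 2*I)*conj(I)]
      = (1/4)[(3) + (2 - I) + (1) + (2 + I)] = 8/4 = 2
(Exp terms are combined using exp(i*s)*conj(exp(i*t)) = exp(i*(s-t)), and sums of them are collapsed using the identity that for every m > 1 the m distinct m-th roots of unity sum to 0, e.g. 1 + exp(2*I*pi/3) + exp(-2*I*pi/3) = 0.)
Dimension check: dim(rho) = sum (mult * dim) = 0*1 + 0*1 + 1*1 + 2*1 = 3 = chi_rho(e) = 3.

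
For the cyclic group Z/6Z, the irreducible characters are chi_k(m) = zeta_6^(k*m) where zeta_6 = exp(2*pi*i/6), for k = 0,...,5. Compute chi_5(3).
chi_5(3) = zeta_6^15 = -1

chi_5(3) = zeta_6^(5*3) = zeta_6^15. Since zeta_6^6 = 1, this equals zeta_6^3 = exp(2*pi*i*3/6) = -1.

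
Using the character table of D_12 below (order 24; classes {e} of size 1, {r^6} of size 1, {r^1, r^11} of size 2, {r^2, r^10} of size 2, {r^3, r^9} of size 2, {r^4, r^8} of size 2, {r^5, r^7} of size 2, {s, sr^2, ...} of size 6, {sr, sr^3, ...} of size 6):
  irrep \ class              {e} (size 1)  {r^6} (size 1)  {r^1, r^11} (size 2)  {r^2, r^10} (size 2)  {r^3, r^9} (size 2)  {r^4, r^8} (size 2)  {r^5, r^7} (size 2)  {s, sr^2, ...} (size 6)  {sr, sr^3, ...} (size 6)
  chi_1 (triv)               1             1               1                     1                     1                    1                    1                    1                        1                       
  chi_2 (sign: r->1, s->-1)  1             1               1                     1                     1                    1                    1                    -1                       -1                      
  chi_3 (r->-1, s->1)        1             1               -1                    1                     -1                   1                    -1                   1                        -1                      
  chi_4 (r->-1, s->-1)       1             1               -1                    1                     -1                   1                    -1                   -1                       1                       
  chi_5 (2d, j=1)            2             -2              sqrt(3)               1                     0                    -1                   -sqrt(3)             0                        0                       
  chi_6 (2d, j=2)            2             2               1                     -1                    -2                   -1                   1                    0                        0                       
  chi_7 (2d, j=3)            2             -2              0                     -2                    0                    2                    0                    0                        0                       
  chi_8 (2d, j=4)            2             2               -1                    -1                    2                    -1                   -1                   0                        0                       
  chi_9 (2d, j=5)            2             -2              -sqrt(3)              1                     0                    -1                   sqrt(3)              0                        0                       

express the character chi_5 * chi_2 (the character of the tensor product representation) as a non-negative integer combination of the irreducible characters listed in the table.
chi_5 tensor chi_2 = chi_5 (all other irreducibles have multiplicity 0).

The character of a tensor product is the pointwise product (chi_5 * chi_2)(C) = chi_5(C) * chi_2(C):
  {e}: (2)*(1), {r^6}: (-2)*(1), {r^1, r^11}: (sqrt(3))*(1), {r^2, r^10}: (1)*(1), {r^3, r^9}: (0)*(1), {r^4, r^8}: (-1)*(1), {r^5, r^7}: (-sqrt(3))*(1), {s, sr^2, ...}: (0)*(-1), {sr, sr^3, ...}: (0)*(-1)
so (chi_5 * chi_2) takes values
  {e} -> 2, {r^6} -> -2, {r^1, r^11} -> sqrt(3), {r^2, r^10} -> 1, {r^3, r^9} -> 0, {r^4, r^8} -> -1, {r^5, r^7} -> -sqrt(3), {s, sr^2, ...} -> 0, {sr, sr^3, ...} -> 0.
Now take the inner product of this character with each irreducible chi from the table, <chi_5*chi_2, chi> = (1/24) sum_C |C| (chi_5*chi_2)(C) conj(chi(C)):
  <chi_5*chi_2, chi_1> = (1/24)[1*(2)*conj(1) + 1*(-2)*conj(1) + 2*(sqrt(3))*conj(1) + 2*(1)*conj(1) + 2*(0)*conj(1) + 2*(-1)*conj(1) + 2*(-sqrt(3))*conj(1) + 6*(0)*conj(1) + 6*(0)*conj(1)]
      = (1/24)[(2) + (-2) + (2*sqrt(3)) + (2) + (0) + (-2) + (-2*sqrt(3)) + (0) + (0)] = 0/24 = 0
  <chi_5*chi_2, chi_2> = (1/24)[1*(2)*conj(1) + 1*(-2)*conj(1) + 2*(sqrt(3))*conj(1) + 2*(1)*conj(1) + 2*(0)*conj(1) + 2*(-1)*conj(1) + 2*(-sqrt(3))*conj(1) + 6*(0)*conj(-1) + 6*(0)*conj(-1)]
      = (1/24)[(2) + (-2) + (2*sqrt(3)) + (2) + (0) + (-2) + (-2*sqrt(3)) + (0) + (0)] = 0/24 = 0
  <chi_5*chi_2, chi_3> = (1/24)[1*(2)*conj(1) + 1*(-2)*conj(1) + 2*(sqrt(3))*conj(-1) + 2*(1)*conj(1) + 2*(0)*conj(-1) + 2*(-1)*conj(1) + 2*(-sqrt(3))*conj(-1) + 6*(0)*conj(1) + 6*(0)*conj(-1)]
      = (1/24)[(2) + (-2) + (-2*sqrt(3)) + (2) + (0) + (-2) + (2*sqrt(3)) + (0) + (0)] = 0/24 = 0
  <chi_5*chi_2, chi_4> = (1/24)[1*(2)*conj(1) + 1*(-2)*conj(1) + 2*(sqrt(3))*conj(-1) + 2*(1)*conj(1) + 2*(0)*conj(-1) + 2*(-1)*conj(1) + 2*(-sqrt(3))*conj(-1) + 6*(0)*conj(-1) + 6*(0)*conj(1)]
      = (1/24)[(2) + (-2) + (-2*sqrt(3)) + (2) + (0) + (-2) + (2*sqrt(3)) + (0) + (0)] = 0/24 = 0
  <chi_5*chi_2, chi_5> = (1/24)[1*(2)*conj(2) + 1*(-2)*conj(-2) + 2*(sqrt(3))*conj(sqrt(3)) + 2*(1)*conj(1) + 2*(0)*conj(0) + 2*(-1)*conj(-1) + 2*(-sqrt(3))*conj(-sqrt(3)) + 6*(0)*conj(0) + 6*(0)*conj(0)]
      = (1/24)[(4) + (4) + (6) + (2) + (0) + (2) + (6) + (0) + (0)] = 24/24 = 1
  <chi_5*chi_2, chi_6> = (1/24)[1*(2)*conj(2) + 1*(-2)*conj(2) + 2*(sqrt(3))*conj(1) + 2*(1)*conj(-1) + 2*(0)*conj(-2) + 2*(-1)*conj(-1) + 2*(-sqrt(3))*conj(1) + 6*(0)*conj(0) + 6*(0)*conj(0)]
      = (1/24)[(4) + (-4) + (2*sqrt(3)) + (-2) + (0) + (2) + (-2*sqrt(3)) + (0) + (0)] = 0/24 = 0
  <chi_5*chi_2, chi_7> = (1/24)[1*(2)*conj(2) + 1*(-2)*conj(-2) + 2*(sqrt(3))*conj(0) + 2*(1)*conj(-2) + 2*(0)*conj(0) + 2*(-1)*conj(2) + 2*(-sqrt(3))*conj(0) + 6*(0)*conj(0) + 6*(0)*conj(0)]
      = (1/24)[(4) + (4) + (0) + (-4) + (0) + (-4) + (0) + (0) + (0)] = 0/24 = 0
  <chi_5*chi_2, chi_8> = (1/24)[1*(2)*conj(2) + 1*(-2)*conj(2) + 2*(sqrt(3))*conj(-1) + 2*(1)*conj(-1) + 2*(0)*conj(2) + 2*(-1)*conj(-1) + 2*(-sqrt(3))*conj(-1) + 6*(0)*conj(0) + 6*(0)*conj(0)]
      = (1/24)[(4) + (-4) + (-2*sqrt(3)) + (-2) + (0) + (2) + (2*sqrt(3)) + (0) + (0)] = 0/24 = 0
  <chi_5*chi_2, chi_9> = (1/24)[1*(2)*conj(2) + 1*(-2)*conj(-2) + 2*(sqrt(3))*conj(-sqrt(3)) + 2*(1)*conj(1) + 2*(0)*conj(0) + 2*(-1)*conj(-1) + 2*(-sqrt(3))*conj(sqrt(3)) + 6*(0)*conj(0) + 6*(0)*conj(0)]
      = (1/24)[(4) + (4) + (-6) + (2) + (0) + (2) + (-6) + (0) + (0)] = 0/24 = 0
Hence the multiplicities are chi_5: 1. Dimension check: dim(chi_5)*dim(chi_2) = 2*1 = 2 and sum (mult * dim) = 1*2 = 2.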